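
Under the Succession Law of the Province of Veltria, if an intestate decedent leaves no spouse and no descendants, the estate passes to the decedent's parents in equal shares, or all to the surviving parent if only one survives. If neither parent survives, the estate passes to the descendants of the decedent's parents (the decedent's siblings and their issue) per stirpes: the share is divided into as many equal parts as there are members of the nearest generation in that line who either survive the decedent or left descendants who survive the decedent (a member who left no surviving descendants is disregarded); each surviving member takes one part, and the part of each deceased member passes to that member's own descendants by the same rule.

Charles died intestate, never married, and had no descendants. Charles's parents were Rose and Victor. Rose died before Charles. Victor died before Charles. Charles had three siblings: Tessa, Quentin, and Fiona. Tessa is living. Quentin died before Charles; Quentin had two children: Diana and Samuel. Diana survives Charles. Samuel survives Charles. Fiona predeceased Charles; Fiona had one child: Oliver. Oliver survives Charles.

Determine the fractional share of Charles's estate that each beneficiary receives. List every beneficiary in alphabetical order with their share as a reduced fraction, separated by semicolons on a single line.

Diana 1/6; Oliver 1/3; Samuel 1/6; Tessa 1/3

Neither parent survives and there are no descendants, so the estate passes to Charles's siblings and their issue per stirpes.
The estate is divided into 3 equal shares of 1/3 among Tessa, Quentin, Fiona.
Tessa is living and takes 1/3.
Quentin predeceased; the 1/3 allotted to Quentin's branch passes to Quentin's issue by representation.
The 1/3 is divided into 2 equal shares of 1/6 among Diana, Samuel.
Diana is living and takes 1/6.
Samuel is living and takes 1/6.
Fiona predeceased; the 1/3 allotted to Fiona's branch passes to Fiona's issue by representation.
Oliver is the sole taker at this level and receives the full 1/3.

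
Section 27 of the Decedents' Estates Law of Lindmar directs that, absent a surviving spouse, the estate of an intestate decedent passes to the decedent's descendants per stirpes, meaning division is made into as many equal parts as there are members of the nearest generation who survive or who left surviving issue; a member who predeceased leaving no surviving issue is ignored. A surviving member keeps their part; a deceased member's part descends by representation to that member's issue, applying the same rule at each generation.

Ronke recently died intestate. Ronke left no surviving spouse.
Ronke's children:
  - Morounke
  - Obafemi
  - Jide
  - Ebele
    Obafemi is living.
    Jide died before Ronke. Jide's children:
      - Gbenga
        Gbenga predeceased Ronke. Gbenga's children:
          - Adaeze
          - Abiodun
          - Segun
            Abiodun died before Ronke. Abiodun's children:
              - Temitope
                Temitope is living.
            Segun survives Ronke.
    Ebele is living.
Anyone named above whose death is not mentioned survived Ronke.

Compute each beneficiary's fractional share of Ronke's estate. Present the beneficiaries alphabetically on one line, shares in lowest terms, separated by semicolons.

Adaeze 1/12; Ebele 1/4; Morounke 1/4; Obafemi 1/4; Segun 1/12; Temitope 1/12

There is no surviving spouse, so the entire estate passes to Ronke's descendants per stirpes.
The estate is divided into 4 equal shares of 1/4 among Morounke, Obafemi, Jide, Ebele.
Morounke is living and takes 1/4.
Obafemi is living and takes 1/4.
Jide predeceased; the 1/4 allotted to Jide's branch passes to Jide's issue by representation.
Gbenga's line is the sole branch at this level, so the full 1/4 passes to Gbenga's issue by representation.
The 1/4 is divided into 3 equal shares of 1/12 among Adaeze, Abiodun, Segun.
Adaeze is living and takes 1/12.
Abiodun predeceased; the 1/12 allotted to Abiodun's branch passes to Abiodun's issue by representation.
Temitope is the sole taker at this level and receives the full 1/12.
Segun is living and takes 1/12.
Ebele is living and takes 1/4.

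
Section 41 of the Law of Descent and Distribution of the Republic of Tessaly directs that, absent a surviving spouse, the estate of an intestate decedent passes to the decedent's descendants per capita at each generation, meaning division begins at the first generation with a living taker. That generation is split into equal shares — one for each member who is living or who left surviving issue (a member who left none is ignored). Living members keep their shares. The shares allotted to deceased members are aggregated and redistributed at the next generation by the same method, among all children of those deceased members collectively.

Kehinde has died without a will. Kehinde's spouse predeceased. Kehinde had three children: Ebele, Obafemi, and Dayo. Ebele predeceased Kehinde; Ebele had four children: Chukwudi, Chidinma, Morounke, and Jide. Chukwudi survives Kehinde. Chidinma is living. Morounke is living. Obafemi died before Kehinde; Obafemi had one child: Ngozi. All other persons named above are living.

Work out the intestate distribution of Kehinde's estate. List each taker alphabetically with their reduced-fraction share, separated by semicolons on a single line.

There is no surviving spouse, so the entire estate passes to Kehinde's descendants per capita at each generation.
At generation 1 (Ebele, Obafemi, Dayo) there are 3 shares of (1)/3 = 1/3 each.
Living: Dayo — each takes 1/3.
Deceased: Ebele and Obafemi. Their combined 2/3 is pooled and carried to generation 2.
At generation 2 (Chukwudi, Chidinma, Morounke, Jide, Ngozi) there are 5 shares of (2/3)/5 = 2/15 each.
Living: Chukwudi, Chidinma, Morounke, Jide, and Ngozi — each takes 2/15.

Chidinma 2/15; Chukwudi 2/15; Dayo 1/3; Jide 2/15; Morounke 2/15; Ngozi 2/15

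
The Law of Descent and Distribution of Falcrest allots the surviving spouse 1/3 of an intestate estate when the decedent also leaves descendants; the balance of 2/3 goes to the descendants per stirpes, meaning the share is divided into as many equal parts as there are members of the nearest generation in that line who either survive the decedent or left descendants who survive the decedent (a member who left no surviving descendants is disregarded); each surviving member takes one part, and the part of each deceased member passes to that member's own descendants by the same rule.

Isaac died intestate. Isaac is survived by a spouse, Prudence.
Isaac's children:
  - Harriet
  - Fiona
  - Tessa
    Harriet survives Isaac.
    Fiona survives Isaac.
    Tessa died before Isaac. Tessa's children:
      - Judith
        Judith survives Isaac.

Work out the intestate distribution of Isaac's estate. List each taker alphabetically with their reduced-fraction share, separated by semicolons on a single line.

Fiona 2/9; Harriet 2/9; Judith 2/9; Prudence 1/3

Prudence, as surviving spouse, takes 1/3.
The remaining 2/3 passes to Isaac's descendants per stirpes.
The 2/3 is divided into 3 equal shares of 2/9 among Harriet, Fiona, Tessa.
Harriet is living and takes 2/9.
Fiona is living and takes 2/9.
Tessa predeceased; the 2/9 allotted to Tessa's branch passes to Tessa's issue by representation.
Judith is the sole taker at this level and receives the full 2/9.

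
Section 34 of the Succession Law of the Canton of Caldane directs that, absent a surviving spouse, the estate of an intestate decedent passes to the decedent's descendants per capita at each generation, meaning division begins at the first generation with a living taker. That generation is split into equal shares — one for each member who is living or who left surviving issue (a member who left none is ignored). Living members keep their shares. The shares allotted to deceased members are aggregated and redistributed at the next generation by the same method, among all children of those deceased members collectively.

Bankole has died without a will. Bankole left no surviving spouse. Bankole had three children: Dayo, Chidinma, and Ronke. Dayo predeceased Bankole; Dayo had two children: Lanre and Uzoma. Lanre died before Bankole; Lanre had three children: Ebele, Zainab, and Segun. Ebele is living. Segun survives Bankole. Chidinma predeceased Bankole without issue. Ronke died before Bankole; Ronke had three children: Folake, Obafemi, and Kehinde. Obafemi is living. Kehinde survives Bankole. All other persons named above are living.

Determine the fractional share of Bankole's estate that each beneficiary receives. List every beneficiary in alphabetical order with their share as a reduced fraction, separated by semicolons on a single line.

Ebele 1/15; Folake 1/5; Kehinde 1/5; Obafemi 1/5; Segun 1/15; Uzoma 1/5; Zainab 1/15

There is no surviving spouse, so the entire estate passes to Bankole's descendants per capita at each generation.
No one at generation 1 (Dayo, Ronke) is living; moving to the next generation.
At generation 2 (Lanre, Uzoma, Folake, Obafemi, Kehinde) there are 5 shares of (1)/5 = 1/5 each.
Living: Uzoma, Folake, Obafemi, and Kehinde — each takes 1/5.
Deceased: Lanre. That 1/5 share is carried to generation 3.
At generation 3 (Ebele, Zainab, Segun) there are 3 shares of (1/5)/3 = 1/15 each.
Living: Ebele, Zainab, and Segun — each takes 1/15.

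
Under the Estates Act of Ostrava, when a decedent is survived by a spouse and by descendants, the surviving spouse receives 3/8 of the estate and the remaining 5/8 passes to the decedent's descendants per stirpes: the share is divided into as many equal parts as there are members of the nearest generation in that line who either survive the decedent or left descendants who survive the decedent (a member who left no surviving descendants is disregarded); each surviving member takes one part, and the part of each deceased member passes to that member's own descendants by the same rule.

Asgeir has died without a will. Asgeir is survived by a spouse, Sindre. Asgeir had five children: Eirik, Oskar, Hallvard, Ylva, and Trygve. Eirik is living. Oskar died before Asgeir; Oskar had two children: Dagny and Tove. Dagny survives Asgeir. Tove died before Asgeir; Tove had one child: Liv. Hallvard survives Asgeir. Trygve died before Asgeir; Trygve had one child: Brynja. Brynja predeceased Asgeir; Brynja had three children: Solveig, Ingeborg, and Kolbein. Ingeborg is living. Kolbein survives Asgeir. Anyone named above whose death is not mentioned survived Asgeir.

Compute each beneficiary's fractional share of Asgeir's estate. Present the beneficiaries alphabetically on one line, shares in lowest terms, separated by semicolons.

Dagny 1/16; Eirik 1/8; Hallvard 1/8; Ingeborg 1/24; Kolbein 1/24; Liv 1/16; Sindre 3/8; Solveig 1/24; Ylva 1/8

Sindre, as surviving spouse, takes 3/8.
The remaining 5/8 passes to Asgeir's descendants per stirpes.
The 5/8 is divided into 5 equal shares of 1/8 among Eirik, Oskar, Hallvard, Ylva, Trygve.
Eirik is living and takes 1/8.
Oskar predeceased; the 1/8 allotted to Oskar's branch passes to Oskar's issue by representation.
The 1/8 is divided into 2 equal shares of 1/16 among Dagny, Tove.
Dagny is living and takes 1/16.
Tove predeceased; the 1/16 allotted to Tove's branch passes to Tove's issue by representation.
Liv is the sole taker at this level and receives the full 1/16.
Hallvard is living and takes 1/8.
Ylva is living and takes 1/8.
Trygve predeceased; the 1/8 allotted to Trygve's branch passes to Trygve's issue by representation.
Brynja's line is the sole branch at this level, so the full 1/8 passes to Brynja's issue by representation.
The 1/8 is divided into 3 equal shares of 1/24 among Solveig, Ingeborg, Kolbein.
Solveig is living and takes 1/24.
Ingeborg is living and takes 1/24.
Kolbein is living and takes 1/24.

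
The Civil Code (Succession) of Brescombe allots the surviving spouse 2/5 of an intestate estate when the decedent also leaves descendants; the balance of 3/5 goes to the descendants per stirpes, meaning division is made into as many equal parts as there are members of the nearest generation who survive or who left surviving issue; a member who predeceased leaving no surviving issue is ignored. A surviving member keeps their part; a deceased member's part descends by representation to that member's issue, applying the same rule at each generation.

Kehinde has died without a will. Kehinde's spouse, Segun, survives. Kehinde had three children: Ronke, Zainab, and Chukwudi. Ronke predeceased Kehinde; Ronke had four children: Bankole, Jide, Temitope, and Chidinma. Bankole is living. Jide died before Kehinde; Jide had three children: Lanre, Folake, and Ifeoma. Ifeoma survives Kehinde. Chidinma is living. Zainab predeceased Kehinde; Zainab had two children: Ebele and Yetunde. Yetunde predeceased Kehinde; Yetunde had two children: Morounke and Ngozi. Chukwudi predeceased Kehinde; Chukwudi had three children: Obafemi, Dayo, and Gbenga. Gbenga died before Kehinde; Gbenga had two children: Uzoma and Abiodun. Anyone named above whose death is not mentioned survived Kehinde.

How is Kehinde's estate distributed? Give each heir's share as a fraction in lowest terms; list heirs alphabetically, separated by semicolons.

Segun, as surviving spouse, takes 2/5.
The remaining 3/5 passes to Kehinde's descendants per stirpes.
The 3/5 is divided into 3 equal shares of 1/5 among Ronke, Zainab, Chukwudi.
Ronke predeceased; the 1/5 allotted to Ronke's branch passes to Ronke's issue by representation.
The 1/5 is divided into 4 equal shares of 1/20 among Bankole, Jide, Temitope, Chidinma.
Bankole is living and takes 1/20.
Jide predeceased; the 1/20 allotted to Jide's branch passes to Jide's issue by representation.
The 1/20 is divided into 3 equal shares of 1/60 among Lanre, Folake, Ifeoma.
Lanre is living and takes 1/60.
Folake is living and takes 1/60.
Ifeoma is living and takes 1/60.
Temitope is living and takes 1/20.
Chidinma is living and takes 1/20.
Zainab predeceased; the 1/5 allotted to Zainab's branch passes to Zainab's issue by representation.
The 1/5 is divided into 2 equal shares of 1/10 among Ebele, Yetunde.
Ebele is living and takes 1/10.
Yetunde predeceased; the 1/10 allotted to Yetunde's branch passes to Yetunde's issue by representation.
The 1/10 is divided into 2 equal shares of 1/20 among Morounke, Ngozi.
Morounke is living and takes 1/20.
Ngozi is living and takes 1/20.
Chukwudi predeceased; the 1/5 allotted to Chukwudi's branch passes to Chukwudi's issue by representation.
The 1/5 is divided into 3 equal shares of 1/15 among Obafemi, Dayo, Gbenga.
Obafemi is living and takes 1/15.
Dayo is living and takes 1/15.
Gbenga predeceased; the 1/15 allotted to Gbenga's branch passes to Gbenga's issue by representation.
The 1/15 is divided into 2 equal shares of 1/30 among Uzoma, Abiodun.
Uzoma is living and takes 1/30.
Abiodun is living and takes 1/30.

Abiodun 1/30; Bankole 1/20; Chidinma 1/20; Dayo 1/15; Ebele 1/10; Folake 1/60; Ifeoma 1/60; Lanre 1/60; Morounke 1/20; Ngozi 1/20; Obafemi 1/15; Segun 2/5; Temitope 1/20; Uzoma 1/30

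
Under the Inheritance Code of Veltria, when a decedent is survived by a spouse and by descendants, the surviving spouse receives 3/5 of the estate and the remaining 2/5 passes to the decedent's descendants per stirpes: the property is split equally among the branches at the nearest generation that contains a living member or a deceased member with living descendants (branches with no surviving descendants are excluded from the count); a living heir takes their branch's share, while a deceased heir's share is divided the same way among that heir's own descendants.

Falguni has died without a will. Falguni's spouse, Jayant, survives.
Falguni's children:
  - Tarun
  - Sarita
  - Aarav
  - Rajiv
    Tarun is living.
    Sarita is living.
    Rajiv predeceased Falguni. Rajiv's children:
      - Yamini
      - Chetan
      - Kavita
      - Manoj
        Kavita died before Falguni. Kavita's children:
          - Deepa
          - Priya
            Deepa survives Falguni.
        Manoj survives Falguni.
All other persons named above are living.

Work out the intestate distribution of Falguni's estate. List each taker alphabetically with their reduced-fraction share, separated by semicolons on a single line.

Aarav 1/10; Chetan 1/40; Deepa 1/80; Jayant 3/5; Manoj 1/40; Priya 1/80; Sarita 1/10; Tarun 1/10; Yamini 1/40

Jayant, as surviving spouse, takes 3/5.
The remaining 2/5 passes to Falguni's descendants per stirpes.
The 2/5 is divided into 4 equal shares of 1/10 among Tarun, Sarita, Aarav, Rajiv.
Tarun is living and takes 1/10.
Sarita is living and takes 1/10.
Aarav is living and takes 1/10.
Rajiv predeceased; the 1/10 allotted to Rajiv's branch passes to Rajiv's issue by representation.
The 1/10 is divided into 4 equal shares of 1/40 among Yamini, Chetan, Kavita, Manoj.
Yamini is living and takes 1/40.
Chetan is living and takes 1/40.
Kavita predeceased; the 1/40 allotted to Kavita's branch passes to Kavita's issue by representation.
The 1/40 is divided into 2 equal shares of 1/80 among Deepa, Priya.
Deepa is living and takes 1/80.
Priya is living and takes 1/80.
Manoj is living and takes 1/40.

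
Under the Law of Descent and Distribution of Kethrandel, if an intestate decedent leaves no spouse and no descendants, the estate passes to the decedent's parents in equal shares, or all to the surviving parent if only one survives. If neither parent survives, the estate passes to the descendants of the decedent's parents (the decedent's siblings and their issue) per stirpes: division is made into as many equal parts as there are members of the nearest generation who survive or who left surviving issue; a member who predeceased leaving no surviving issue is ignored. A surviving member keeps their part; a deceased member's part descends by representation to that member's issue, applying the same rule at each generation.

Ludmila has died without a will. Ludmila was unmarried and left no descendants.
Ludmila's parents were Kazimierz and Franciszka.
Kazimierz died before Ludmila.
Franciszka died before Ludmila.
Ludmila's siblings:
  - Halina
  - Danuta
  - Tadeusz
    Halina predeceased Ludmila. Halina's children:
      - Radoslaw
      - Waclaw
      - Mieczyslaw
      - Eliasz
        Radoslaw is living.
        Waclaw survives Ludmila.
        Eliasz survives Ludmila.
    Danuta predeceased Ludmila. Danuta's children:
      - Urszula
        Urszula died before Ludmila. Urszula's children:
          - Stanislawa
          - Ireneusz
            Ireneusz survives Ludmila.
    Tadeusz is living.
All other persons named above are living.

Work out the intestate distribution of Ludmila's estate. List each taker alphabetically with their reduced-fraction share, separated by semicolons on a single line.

Eliasz 1/12; Ireneusz 1/6; Mieczyslaw 1/12; Radoslaw 1/12; Stanislawa 1/6; Tadeusz 1/3; Waclaw 1/12

Neither parent survives and there are no descendants, so the estate passes to Ludmila's siblings and their issue per stirpes.
The estate is divided into 3 equal shares of 1/3 among Halina, Danuta, Tadeusz.
Halina predeceased; the 1/3 allotted to Halina's branch passes to Halina's issue by representation.
The 1/3 is divided into 4 equal shares of 1/12 among Radoslaw, Waclaw, Mieczyslaw, Eliasz.
Radoslaw is living and takes 1/12.
Waclaw is living and takes 1/12.
Mieczyslaw is living and takes 1/12.
Eliasz is living and takes 1/12.
Danuta predeceased; the 1/3 allotted to Danuta's branch passes to Danuta's issue by representation.
Urszula's line is the sole branch at this level, so the full 1/3 passes to Urszula's issue by representation.
The 1/3 is divided into 2 equal shares of 1/6 among Stanislawa, Ireneusz.
Stanislawa is living and takes 1/6.
Ireneusz is living and takes 1/6.
Tadeusz is living and takes 1/3.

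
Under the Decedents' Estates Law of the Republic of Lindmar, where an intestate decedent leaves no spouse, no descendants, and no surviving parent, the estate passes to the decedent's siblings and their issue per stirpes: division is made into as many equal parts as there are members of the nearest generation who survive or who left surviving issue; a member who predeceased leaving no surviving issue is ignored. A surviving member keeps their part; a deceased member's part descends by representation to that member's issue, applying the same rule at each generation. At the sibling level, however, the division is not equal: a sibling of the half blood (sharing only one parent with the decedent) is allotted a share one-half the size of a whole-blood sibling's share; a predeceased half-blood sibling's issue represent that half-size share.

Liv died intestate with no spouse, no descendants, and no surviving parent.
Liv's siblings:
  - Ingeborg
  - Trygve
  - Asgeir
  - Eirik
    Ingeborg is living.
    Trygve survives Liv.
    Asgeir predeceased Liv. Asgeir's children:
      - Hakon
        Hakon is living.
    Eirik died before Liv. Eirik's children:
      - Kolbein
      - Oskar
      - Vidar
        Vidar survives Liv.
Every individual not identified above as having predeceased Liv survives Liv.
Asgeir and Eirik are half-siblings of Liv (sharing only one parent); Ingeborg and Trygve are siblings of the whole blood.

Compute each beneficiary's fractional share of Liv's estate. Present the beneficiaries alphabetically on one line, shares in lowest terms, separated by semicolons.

No spouse, descendants, or parent survives, so the estate passes to Liv's siblings per stirpes.
Half-blood siblings count for one-half the weight of whole-blood siblings at the initial division.
Dividing 1 in proportion to weights (total weight 3): Ingeborg (weight 1) → 1/3; Trygve (weight 1) → 1/3; Asgeir (weight 1/2) → 1/6; Eirik (weight 1/2) → 1/6.
Ingeborg is living and takes 1/3.
Trygve is living and takes 1/3.
Asgeir predeceased; the 1/6 allotted to Asgeir's branch passes to Asgeir's issue by representation.
Hakon is the sole taker at this level and receives the full 1/6.
Eirik predeceased; the 1/6 allotted to Eirik's branch passes to Eirik's issue by representation.
The 1/6 is divided into 3 equal shares of 1/18 among Kolbein, Oskar, Vidar.
Kolbein is living and takes 1/18.
Oskar is living and takes 1/18.
Vidar is living and takes 1/18.

Hakon 1/6; Ingeborg 1/3; Kolbein 1/18; Oskar 1/18; Trygve 1/3; Vidar 1/18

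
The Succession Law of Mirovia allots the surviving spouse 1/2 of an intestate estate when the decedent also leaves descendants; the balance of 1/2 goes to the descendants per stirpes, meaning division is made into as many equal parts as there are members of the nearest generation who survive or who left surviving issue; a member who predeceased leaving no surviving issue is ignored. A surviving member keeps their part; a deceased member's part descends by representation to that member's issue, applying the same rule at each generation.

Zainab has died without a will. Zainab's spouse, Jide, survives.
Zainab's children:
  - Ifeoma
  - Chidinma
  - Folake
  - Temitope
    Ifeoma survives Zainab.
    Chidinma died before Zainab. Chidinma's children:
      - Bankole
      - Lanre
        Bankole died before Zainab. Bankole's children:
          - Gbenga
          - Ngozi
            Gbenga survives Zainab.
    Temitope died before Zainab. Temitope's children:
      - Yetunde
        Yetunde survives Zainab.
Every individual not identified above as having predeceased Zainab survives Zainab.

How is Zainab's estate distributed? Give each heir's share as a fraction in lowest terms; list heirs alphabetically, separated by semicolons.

Folake 1/8; Gbenga 1/32; Ifeoma 1/8; Jide 1/2; Lanre 1/16; Ngozi 1/32; Yetunde 1/8

Jide, as surviving spouse, takes 1/2.
The remaining 1/2 passes to Zainab's descendants per stirpes.
The 1/2 is divided into 4 equal shares of 1/8 among Ifeoma, Chidinma, Folake, Temitope.
Ifeoma is living and takes 1/8.
Chidinma predeceased; the 1/8 allotted to Chidinma's branch passes to Chidinma's issue by representation.
The 1/8 is divided into 2 equal shares of 1/16 among Bankole, Lanre.
Bankole predeceased; the 1/16 allotted to Bankole's branch passes to Bankole's issue by representation.
The 1/16 is divided into 2 equal shares of 1/32 among Gbenga, Ngozi.
Gbenga is living and takes 1/32.
Ngozi is living and takes 1/32.
Lanre is living and takes 1/16.
Folake is living and takes 1/8.
Temitope predeceased; the 1/8 allotted to Temitope's branch passes to Temitope's issue by representation.
Yetunde is the sole taker at this level and receives the full 1/8.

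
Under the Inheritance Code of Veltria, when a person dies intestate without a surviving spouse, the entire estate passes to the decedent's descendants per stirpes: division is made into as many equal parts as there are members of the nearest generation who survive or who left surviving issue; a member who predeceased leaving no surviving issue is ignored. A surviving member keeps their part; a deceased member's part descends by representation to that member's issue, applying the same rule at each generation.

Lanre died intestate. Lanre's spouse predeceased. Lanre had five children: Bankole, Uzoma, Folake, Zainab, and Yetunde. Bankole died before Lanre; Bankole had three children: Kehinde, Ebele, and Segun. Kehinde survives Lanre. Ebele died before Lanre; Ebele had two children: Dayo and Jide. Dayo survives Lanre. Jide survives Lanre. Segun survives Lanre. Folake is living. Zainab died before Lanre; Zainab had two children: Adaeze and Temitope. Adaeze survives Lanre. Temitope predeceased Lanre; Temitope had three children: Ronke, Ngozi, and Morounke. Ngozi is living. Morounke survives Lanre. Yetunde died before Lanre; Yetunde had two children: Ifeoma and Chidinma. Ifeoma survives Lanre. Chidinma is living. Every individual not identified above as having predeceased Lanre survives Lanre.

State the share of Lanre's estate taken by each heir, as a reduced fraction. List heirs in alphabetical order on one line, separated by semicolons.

There is no surviving spouse, so the entire estate passes to Lanre's descendants per stirpes.
The estate is divided into 5 equal shares of 1/5 among Bankole, Uzoma, Folake, Zainab, Yetunde.
Bankole predeceased; the 1/5 allotted to Bankole's branch passes to Bankole's issue by representation.
The 1/5 is divided into 3 equal shares of 1/15 among Kehinde, Ebele, Segun.
Kehinde is living and takes 1/15.
Ebele predeceased; the 1/15 allotted to Ebele's branch passes to Ebele's issue by representation.
The 1/15 is divided into 2 equal shares of 1/30 among Dayo, Jide.
Dayo is living and takes 1/30.
Jide is living and takes 1/30.
Segun is living and takes 1/15.
Uzoma is living and takes 1/5.
Folake is living and takes 1/5.
Zainab predeceased; the 1/5 allotted to Zainab's branch passes to Zainab's issue by representation.
The 1/5 is divided into 2 equal shares of 1/10 among Adaeze, Temitope.
Adaeze is living and takes 1/10.
Temitope predeceased; the 1/10 allotted to Temitope's branch passes to Temitope's issue by representation.
The 1/10 is divided into 3 equal shares of 1/30 among Ronke, Ngozi, Morounke.
Ronke is living and takes 1/30.
Ngozi is living and takes 1/30.
Morounke is living and takes 1/30.
Yetunde predeceased; the 1/5 allotted to Yetunde's branch passes to Yetunde's issue by representation.
The 1/5 is divided into 2 equal shares of 1/10 among Ifeoma, Chidinma.
Ifeoma is living and takes 1/10.
Chidinma is living and takes 1/10.

Adaeze 1/10; Chidinma 1/10; Dayo 1/30; Folake 1/5; Ifeoma 1/10; Jide 1/30; Kehinde 1/15; Morounke 1/30; Ngozi 1/30; Ronke 1/30; Segun 1/15; Uzoma 1/5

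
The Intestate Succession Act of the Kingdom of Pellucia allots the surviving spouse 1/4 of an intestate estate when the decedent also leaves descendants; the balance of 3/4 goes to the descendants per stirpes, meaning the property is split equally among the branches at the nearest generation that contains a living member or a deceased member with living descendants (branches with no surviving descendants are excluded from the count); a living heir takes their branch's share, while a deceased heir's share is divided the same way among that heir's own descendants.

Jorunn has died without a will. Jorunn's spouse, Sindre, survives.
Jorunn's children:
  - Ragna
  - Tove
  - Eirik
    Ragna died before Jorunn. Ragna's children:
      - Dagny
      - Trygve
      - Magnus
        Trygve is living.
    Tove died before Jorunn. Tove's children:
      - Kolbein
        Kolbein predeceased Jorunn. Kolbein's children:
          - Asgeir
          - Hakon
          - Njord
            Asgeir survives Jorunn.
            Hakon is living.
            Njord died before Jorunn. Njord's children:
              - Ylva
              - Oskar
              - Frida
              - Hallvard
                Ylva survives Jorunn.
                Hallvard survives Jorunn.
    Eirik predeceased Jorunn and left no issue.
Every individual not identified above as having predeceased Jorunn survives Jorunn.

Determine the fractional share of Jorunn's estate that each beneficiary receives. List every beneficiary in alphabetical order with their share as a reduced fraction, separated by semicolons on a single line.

Asgeir 1/8; Dagny 1/8; Frida 1/32; Hakon 1/8; Hallvard 1/32; Magnus 1/8; Oskar 1/32; Sindre 1/4; Trygve 1/8; Ylva 1/32

Sindre, as surviving spouse, takes 1/4.
The remaining 3/4 passes to Jorunn's descendants per stirpes.
Eirik left no surviving issue, so that branch lapses and is disregarded.
The 3/4 is divided into 2 equal shares of 3/8 among Ragna, Tove.
Ragna predeceased; the 3/8 allotted to Ragna's branch passes to Ragna's issue by representation.
The 3/8 is divided into 3 equal shares of 1/8 among Dagny, Trygve, Magnus.
Dagny is living and takes 1/8.
Trygve is living and takes 1/8.
Magnus is living and takes 1/8.
Tove predeceased; the 3/8 allotted to Tove's branch passes to Tove's issue by representation.
Kolbein's line is the sole branch at this level, so the full 3/8 passes to Kolbein's issue by representation.
The 3/8 is divided into 3 equal shares of 1/8 among Asgeir, Hakon, Njord.
Asgeir is living and takes 1/8.
Hakon is living and takes 1/8.
Njord predeceased; the 1/8 allotted to Njord's branch passes to Njord's issue by representation.
The 1/8 is divided into 4 equal shares of 1/32 among Ylva, Oskar, Frida, Hallvard.
Ylva is living and takes 1/32.
Oskar is living and takes 1/32.
Frida is living and takes 1/32.
Hallvard is living and takes 1/32.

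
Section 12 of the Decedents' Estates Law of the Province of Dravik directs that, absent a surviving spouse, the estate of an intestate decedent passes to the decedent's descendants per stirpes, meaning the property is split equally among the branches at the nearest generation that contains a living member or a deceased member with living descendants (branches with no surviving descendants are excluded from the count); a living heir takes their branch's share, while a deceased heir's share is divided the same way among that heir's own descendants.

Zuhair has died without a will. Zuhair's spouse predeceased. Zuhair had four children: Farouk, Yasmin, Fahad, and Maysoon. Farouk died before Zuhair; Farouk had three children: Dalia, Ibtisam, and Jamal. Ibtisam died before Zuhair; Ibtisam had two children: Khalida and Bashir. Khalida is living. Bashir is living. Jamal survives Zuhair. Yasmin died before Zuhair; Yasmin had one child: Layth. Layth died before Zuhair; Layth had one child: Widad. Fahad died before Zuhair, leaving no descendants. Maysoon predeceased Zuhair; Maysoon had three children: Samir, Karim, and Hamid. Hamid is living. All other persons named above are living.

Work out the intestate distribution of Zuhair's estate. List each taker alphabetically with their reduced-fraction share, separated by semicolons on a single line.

There is no surviving spouse, so the entire estate passes to Zuhair's descendants per stirpes.
Fahad left no surviving issue, so that branch lapses and is disregarded.
The estate is divided into 3 equal shares of 1/3 among Farouk, Yasmin, Maysoon.
Farouk predeceased; the 1/3 allotted to Farouk's branch passes to Farouk's issue by representation.
The 1/3 is divided into 3 equal shares of 1/9 among Dalia, Ibtisam, Jamal.
Dalia is living and takes 1/9.
Ibtisam predeceased; the 1/9 allotted to Ibtisam's branch passes to Ibtisam's issue by representation.
The 1/9 is divided into 2 equal shares of 1/18 among Khalida, Bashir.
Khalida is living and takes 1/18.
Bashir is living and takes 1/18.
Jamal is living and takes 1/9.
Yasmin predeceased; the 1/3 allotted to Yasmin's branch passes to Yasmin's issue by representation.
Layth's line is the sole branch at this level, so the full 1/3 passes to Layth's issue by representation.
Widad is the sole taker at this level and receives the full 1/3.
Maysoon predeceased; the 1/3 allotted to Maysoon's branch passes to Maysoon's issue by representation.
The 1/3 is divided into 3 equal shares of 1/9 among Samir, Karim, Hamid.
Samir is living and takes 1/9.
Karim is living and takes 1/9.
Hamid is living and takes 1/9.

Bashir 1/18; Dalia 1/9; Hamid 1/9; Jamal 1/9; Karim 1/9; Khalida 1/18; Samir 1/9; Widad 1/3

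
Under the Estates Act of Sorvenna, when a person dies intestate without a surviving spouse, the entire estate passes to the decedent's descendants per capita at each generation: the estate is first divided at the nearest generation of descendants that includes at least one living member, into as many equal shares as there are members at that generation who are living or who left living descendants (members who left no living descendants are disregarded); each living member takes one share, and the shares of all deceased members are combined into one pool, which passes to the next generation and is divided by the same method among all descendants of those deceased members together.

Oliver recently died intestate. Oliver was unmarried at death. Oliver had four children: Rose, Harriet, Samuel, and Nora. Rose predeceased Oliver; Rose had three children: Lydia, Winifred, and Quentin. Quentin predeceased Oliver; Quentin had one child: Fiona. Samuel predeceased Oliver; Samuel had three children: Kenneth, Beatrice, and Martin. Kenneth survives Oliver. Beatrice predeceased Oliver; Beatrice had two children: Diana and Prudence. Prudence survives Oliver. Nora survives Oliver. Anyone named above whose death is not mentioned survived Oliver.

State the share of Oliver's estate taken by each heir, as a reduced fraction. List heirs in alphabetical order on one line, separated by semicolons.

Diana 1/18; Fiona 1/18; Harriet 1/4; Kenneth 1/12; Lydia 1/12; Martin 1/12; Nora 1/4; Prudence 1/18; Winifred 1/12

There is no surviving spouse, so the entire estate passes to Oliver's descendants per capita at each generation.
At generation 1 (Rose, Harriet, Samuel, Nora) there are 4 shares of (1)/4 = 1/4 each.
Living: Harriet and Nora — each takes 1/4.
Deceased: Rose and Samuel. Their combined 1/2 is pooled and carried to generation 2.
At generation 2 (Lydia, Winifred, Quentin, Kenneth, Beatrice, Martin) there are 6 shares of (1/2)/6 = 1/12 each.
Living: Lydia, Winifred, Kenneth, and Martin — each takes 1/12.
Deceased: Quentin and Beatrice. Their combined 1/6 is pooled and carried to generation 3.
At generation 3 (Fiona, Diana, Prudence) there are 3 shares of (1/6)/3 = 1/18 each.
Living: Fiona, Diana, and Prudence — each takes 1/18.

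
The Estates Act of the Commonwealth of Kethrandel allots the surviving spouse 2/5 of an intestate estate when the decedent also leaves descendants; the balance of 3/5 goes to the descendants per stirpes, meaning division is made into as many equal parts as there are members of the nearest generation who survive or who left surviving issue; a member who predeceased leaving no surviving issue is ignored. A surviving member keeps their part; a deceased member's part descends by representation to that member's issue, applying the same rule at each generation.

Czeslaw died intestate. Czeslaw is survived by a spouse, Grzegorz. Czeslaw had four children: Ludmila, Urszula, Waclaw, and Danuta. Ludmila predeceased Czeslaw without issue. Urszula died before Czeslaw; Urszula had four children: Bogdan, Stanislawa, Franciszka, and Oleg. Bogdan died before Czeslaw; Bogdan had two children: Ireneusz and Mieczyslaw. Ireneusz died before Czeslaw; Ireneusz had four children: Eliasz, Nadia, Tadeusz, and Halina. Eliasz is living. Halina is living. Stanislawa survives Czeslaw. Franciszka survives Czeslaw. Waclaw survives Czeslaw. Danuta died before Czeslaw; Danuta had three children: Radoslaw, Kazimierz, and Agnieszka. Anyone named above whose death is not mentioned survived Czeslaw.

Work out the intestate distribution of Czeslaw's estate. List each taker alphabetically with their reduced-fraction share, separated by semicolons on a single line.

Grzegorz, as surviving spouse, takes 2/5.
The remaining 3/5 passes to Czeslaw's descendants per stirpes.
Ludmila left no surviving issue, so that branch lapses and is disregarded.
The 3/5 is divided into 3 equal shares of 1/5 among Urszula, Waclaw, Danuta.
Urszula predeceased; the 1/5 allotted to Urszula's branch passes to Urszula's issue by representation.
The 1/5 is divided into 4 equal shares of 1/20 among Bogdan, Stanislawa, Franciszka, Oleg.
Bogdan predeceased; the 1/20 allotted to Bogdan's branch passes to Bogdan's issue by representation.
The 1/20 is divided into 2 equal shares of 1/40 among Ireneusz, Mieczyslaw.
Ireneusz predeceased; the 1/40 allotted to Ireneusz's branch passes to Ireneusz's issue by representation.
The 1/40 is divided into 4 equal shares of 1/160 among Eliasz, Nadia, Tadeusz, Halina.
Eliasz is living and takes 1/160.
Nadia is living and takes 1/160.
Tadeusz is living and takes 1/160.
Halina is living and takes 1/160.
Mieczyslaw is living and takes 1/40.
Stanislawa is living and takes 1/20.
Franciszka is living and takes 1/20.
Oleg is living and takes 1/20.
Waclaw is living and takes 1/5.
Danuta predeceased; the 1/5 allotted to Danuta's branch passes to Danuta's issue by representation.
The 1/5 is divided into 3 equal shares of 1/15 among Radoslaw, Kazimierz, Agnieszka.
Radoslaw is living and takes 1/15.
Kazimierz is living and takes 1/15.
Agnieszka is living and takes 1/15.

Agnieszka 1/15; Eliasz 1/160; Franciszka 1/20; Grzegorz 2/5; Halina 1/160; Kazimierz 1/15; Mieczyslaw 1/40; Nadia 1/160; Oleg 1/20; Radoslaw 1/15; Stanislawa 1/20; Tadeusz 1/160; Waclaw 1/5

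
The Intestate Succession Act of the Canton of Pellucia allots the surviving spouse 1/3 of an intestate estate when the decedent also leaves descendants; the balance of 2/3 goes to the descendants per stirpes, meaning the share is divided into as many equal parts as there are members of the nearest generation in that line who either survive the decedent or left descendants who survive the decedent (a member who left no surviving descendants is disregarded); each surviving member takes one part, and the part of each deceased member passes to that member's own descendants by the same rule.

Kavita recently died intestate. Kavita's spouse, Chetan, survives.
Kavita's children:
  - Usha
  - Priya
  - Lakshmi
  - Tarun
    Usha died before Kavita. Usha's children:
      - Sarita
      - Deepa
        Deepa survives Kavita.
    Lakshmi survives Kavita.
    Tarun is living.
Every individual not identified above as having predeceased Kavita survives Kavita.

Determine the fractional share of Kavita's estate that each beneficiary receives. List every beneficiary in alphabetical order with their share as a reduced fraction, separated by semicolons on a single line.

Chetan 1/3; Deepa 1/12; Lakshmi 1/6; Priya 1/6; Sarita 1/12; Tarun 1/6

Chetan, as surviving spouse, takes 1/3.
The remaining 2/3 passes to Kavita's descendants per stirpes.
The 2/3 is divided into 4 equal shares of 1/6 among Usha, Priya, Lakshmi, Tarun.
Usha predeceased; the 1/6 allotted to Usha's branch passes to Usha's issue by representation.
The 1/6 is divided into 2 equal shares of 1/12 among Sarita, Deepa.
Sarita is living and takes 1/12.
Deepa is living and takes 1/12.
Priya is living and takes 1/6.
Lakshmi is living and takes 1/6.
Tarun is living and takes 1/6.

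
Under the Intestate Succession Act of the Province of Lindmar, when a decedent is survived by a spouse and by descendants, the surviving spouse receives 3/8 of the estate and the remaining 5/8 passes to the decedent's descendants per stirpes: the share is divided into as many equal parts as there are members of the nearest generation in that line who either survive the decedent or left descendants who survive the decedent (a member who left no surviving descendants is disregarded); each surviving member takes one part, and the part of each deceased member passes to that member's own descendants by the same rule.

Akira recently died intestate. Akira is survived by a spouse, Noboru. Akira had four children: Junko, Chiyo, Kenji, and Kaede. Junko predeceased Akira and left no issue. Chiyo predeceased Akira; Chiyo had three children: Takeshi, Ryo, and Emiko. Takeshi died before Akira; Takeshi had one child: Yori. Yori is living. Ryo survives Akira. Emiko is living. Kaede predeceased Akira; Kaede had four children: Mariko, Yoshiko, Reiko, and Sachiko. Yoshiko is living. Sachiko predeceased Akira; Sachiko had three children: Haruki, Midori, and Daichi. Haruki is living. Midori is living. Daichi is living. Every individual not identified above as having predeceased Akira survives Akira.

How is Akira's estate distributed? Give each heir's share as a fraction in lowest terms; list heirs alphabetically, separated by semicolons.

Daichi 5/288; Emiko 5/72; Haruki 5/288; Kenji 5/24; Mariko 5/96; Midori 5/288; Noboru 3/8; Reiko 5/96; Ryo 5/72; Yori 5/72; Yoshiko 5/96

Noboru, as surviving spouse, takes 3/8.
The remaining 5/8 passes to Akira's descendants per stirpes.
Junko left no surviving issue, so that branch lapses and is disregarded.
The 5/8 is divided into 3 equal shares of 5/24 among Chiyo, Kenji, Kaede.
Chiyo predeceased; the 5/24 allotted to Chiyo's branch passes to Chiyo's issue by representation.
The 5/24 is divided into 3 equal shares of 5/72 among Takeshi, Ryo, Emiko.
Takeshi predeceased; the 5/72 allotted to Takeshi's branch passes to Takeshi's issue by representation.
Yori is the sole taker at this level and receives the full 5/72.
Ryo is living and takes 5/72.
Emiko is living and takes 5/72.
Kenji is living and takes 5/24.
Kaede predeceased; the 5/24 allotted to Kaede's branch passes to Kaede's issue by representation.
The 5/24 is divided into 4 equal shares of 5/96 among Mariko, Yoshiko, Reiko, Sachiko.
Mariko is living and takes 5/96.
Yoshiko is living and takes 5/96.
Reiko is living and takes 5/96.
Sachiko predeceased; the 5/96 allotted to Sachiko's branch passes to Sachiko's issue by representation.
The 5/96 is divided into 3 equal shares of 5/288 among Haruki, Midori, Daichi.
Haruki is living and takes 5/288.
Midori is living and takes 5/288.
Daichi is living and takes 5/288.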